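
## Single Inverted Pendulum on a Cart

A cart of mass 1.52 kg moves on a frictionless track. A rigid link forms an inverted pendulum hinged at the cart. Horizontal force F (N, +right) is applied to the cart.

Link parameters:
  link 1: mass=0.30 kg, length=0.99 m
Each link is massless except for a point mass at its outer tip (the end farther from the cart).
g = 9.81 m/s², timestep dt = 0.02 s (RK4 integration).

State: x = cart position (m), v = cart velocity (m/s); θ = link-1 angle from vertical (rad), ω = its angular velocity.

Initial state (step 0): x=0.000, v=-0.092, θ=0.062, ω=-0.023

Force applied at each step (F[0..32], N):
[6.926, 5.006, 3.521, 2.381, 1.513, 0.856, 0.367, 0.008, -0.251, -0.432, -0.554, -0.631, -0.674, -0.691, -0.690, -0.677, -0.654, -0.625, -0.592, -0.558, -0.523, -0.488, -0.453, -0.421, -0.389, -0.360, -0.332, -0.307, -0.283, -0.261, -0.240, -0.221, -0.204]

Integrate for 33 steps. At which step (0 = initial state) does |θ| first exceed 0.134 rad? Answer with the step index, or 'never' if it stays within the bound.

apply F[0]=+6.926 → step 1: x=-0.001, v=-0.003, θ=0.061, ω=-0.100
apply F[1]=+5.006 → step 2: x=-0.000, v=0.060, θ=0.058, ω=-0.152
apply F[2]=+3.521 → step 3: x=0.001, v=0.104, θ=0.055, ω=-0.186
apply F[3]=+2.381 → step 4: x=0.004, v=0.134, θ=0.051, ω=-0.205
apply F[4]=+1.513 → step 5: x=0.006, v=0.152, θ=0.047, ω=-0.213
apply F[5]=+0.856 → step 6: x=0.010, v=0.161, θ=0.043, ω=-0.214
apply F[6]=+0.367 → step 7: x=0.013, v=0.164, θ=0.038, ω=-0.209
apply F[7]=+0.008 → step 8: x=0.016, v=0.163, θ=0.034, ω=-0.201
apply F[8]=-0.251 → step 9: x=0.019, v=0.159, θ=0.030, ω=-0.190
apply F[9]=-0.432 → step 10: x=0.022, v=0.152, θ=0.027, ω=-0.177
apply F[10]=-0.554 → step 11: x=0.025, v=0.144, θ=0.023, ω=-0.164
apply F[11]=-0.631 → step 12: x=0.028, v=0.134, θ=0.020, ω=-0.151
apply F[12]=-0.674 → step 13: x=0.031, v=0.125, θ=0.017, ω=-0.137
apply F[13]=-0.691 → step 14: x=0.033, v=0.115, θ=0.015, ω=-0.124
apply F[14]=-0.690 → step 15: x=0.035, v=0.106, θ=0.012, ω=-0.112
apply F[15]=-0.677 → step 16: x=0.037, v=0.096, θ=0.010, ω=-0.100
apply F[16]=-0.654 → step 17: x=0.039, v=0.087, θ=0.008, ω=-0.090
apply F[17]=-0.625 → step 18: x=0.041, v=0.079, θ=0.006, ω=-0.080
apply F[18]=-0.592 → step 19: x=0.042, v=0.071, θ=0.005, ω=-0.070
apply F[19]=-0.558 → step 20: x=0.044, v=0.063, θ=0.004, ω=-0.062
apply F[20]=-0.523 → step 21: x=0.045, v=0.056, θ=0.002, ω=-0.054
apply F[21]=-0.488 → step 22: x=0.046, v=0.050, θ=0.001, ω=-0.047
apply F[22]=-0.453 → step 23: x=0.047, v=0.044, θ=0.001, ω=-0.041
apply F[23]=-0.421 → step 24: x=0.048, v=0.038, θ=-0.000, ω=-0.035
apply F[24]=-0.389 → step 25: x=0.048, v=0.033, θ=-0.001, ω=-0.030
apply F[25]=-0.360 → step 26: x=0.049, v=0.028, θ=-0.001, ω=-0.026
apply F[26]=-0.332 → step 27: x=0.050, v=0.024, θ=-0.002, ω=-0.022
apply F[27]=-0.307 → step 28: x=0.050, v=0.020, θ=-0.002, ω=-0.018
apply F[28]=-0.283 → step 29: x=0.050, v=0.017, θ=-0.003, ω=-0.015
apply F[29]=-0.261 → step 30: x=0.051, v=0.013, θ=-0.003, ω=-0.012
apply F[30]=-0.240 → step 31: x=0.051, v=0.010, θ=-0.003, ω=-0.010
apply F[31]=-0.221 → step 32: x=0.051, v=0.007, θ=-0.003, ω=-0.008
apply F[32]=-0.204 → step 33: x=0.051, v=0.005, θ=-0.003, ω=-0.006
max |θ| = 0.062 ≤ 0.134 over all 34 states.

Answer: never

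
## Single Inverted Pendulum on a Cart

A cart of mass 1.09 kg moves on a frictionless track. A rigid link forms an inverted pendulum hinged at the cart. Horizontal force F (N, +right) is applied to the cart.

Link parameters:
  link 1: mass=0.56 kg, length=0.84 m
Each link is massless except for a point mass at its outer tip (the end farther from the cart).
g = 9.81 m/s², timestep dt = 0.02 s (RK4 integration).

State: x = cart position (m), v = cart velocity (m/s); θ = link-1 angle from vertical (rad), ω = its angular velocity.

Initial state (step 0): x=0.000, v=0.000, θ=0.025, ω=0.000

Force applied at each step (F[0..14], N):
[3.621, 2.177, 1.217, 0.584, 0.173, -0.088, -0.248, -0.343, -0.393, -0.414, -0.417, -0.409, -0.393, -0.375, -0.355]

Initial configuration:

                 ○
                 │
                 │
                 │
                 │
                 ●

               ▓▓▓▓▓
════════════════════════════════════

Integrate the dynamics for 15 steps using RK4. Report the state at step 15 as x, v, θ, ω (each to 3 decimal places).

apply F[0]=+3.621 → step 1: x=0.001, v=0.064, θ=0.024, ω=-0.070
apply F[1]=+2.177 → step 2: x=0.002, v=0.101, θ=0.023, ω=-0.110
apply F[2]=+1.217 → step 3: x=0.005, v=0.122, θ=0.020, ω=-0.129
apply F[3]=+0.584 → step 4: x=0.007, v=0.130, θ=0.017, ω=-0.135
apply F[4]=+0.173 → step 5: x=0.010, v=0.132, θ=0.015, ω=-0.133
apply F[5]=-0.088 → step 6: x=0.012, v=0.129, θ=0.012, ω=-0.126
apply F[6]=-0.248 → step 7: x=0.015, v=0.123, θ=0.010, ω=-0.117
apply F[7]=-0.343 → step 8: x=0.017, v=0.116, θ=0.008, ω=-0.106
apply F[8]=-0.393 → step 9: x=0.019, v=0.108, θ=0.006, ω=-0.095
apply F[9]=-0.414 → step 10: x=0.022, v=0.100, θ=0.004, ω=-0.085
apply F[10]=-0.417 → step 11: x=0.023, v=0.092, θ=0.002, ω=-0.074
apply F[11]=-0.409 → step 12: x=0.025, v=0.085, θ=0.001, ω=-0.065
apply F[12]=-0.393 → step 13: x=0.027, v=0.077, θ=-0.000, ω=-0.056
apply F[13]=-0.375 → step 14: x=0.028, v=0.071, θ=-0.001, ω=-0.048
apply F[14]=-0.355 → step 15: x=0.030, v=0.064, θ=-0.002, ω=-0.041

Answer: x=0.030, v=0.064, θ=-0.002, ω=-0.041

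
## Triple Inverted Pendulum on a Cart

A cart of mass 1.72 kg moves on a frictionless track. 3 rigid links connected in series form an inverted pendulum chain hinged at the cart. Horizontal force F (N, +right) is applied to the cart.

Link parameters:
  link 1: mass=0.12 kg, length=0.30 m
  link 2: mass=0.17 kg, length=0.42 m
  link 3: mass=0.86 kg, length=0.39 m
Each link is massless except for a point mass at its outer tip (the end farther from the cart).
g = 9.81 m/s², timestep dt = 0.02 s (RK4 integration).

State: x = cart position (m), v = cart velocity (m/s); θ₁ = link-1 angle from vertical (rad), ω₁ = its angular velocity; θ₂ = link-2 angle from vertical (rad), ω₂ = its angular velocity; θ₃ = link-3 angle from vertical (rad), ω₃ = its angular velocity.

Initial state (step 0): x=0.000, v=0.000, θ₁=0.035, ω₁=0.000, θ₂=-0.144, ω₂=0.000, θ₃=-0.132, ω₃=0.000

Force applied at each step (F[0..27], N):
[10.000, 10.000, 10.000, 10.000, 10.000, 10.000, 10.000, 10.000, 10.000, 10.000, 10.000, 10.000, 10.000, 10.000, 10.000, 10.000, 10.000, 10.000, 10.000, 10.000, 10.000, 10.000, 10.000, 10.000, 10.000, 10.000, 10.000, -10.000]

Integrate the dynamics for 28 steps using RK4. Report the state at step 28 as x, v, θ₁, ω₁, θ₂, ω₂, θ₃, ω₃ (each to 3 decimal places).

Answer: x=0.844, v=1.818, θ₁=-2.474, ω₁=-13.208, θ₂=-1.797, ω₂=12.205, θ₃=-1.243, ω₃=-22.508

Derivation:
apply F[0]=+10.000 → step 1: x=0.001, v=0.113, θ₁=0.039, ω₁=0.439, θ₂=-0.151, ω₂=-0.667, θ₃=-0.132, ω₃=0.034
apply F[1]=+10.000 → step 2: x=0.004, v=0.225, θ₁=0.053, ω₁=0.887, θ₂=-0.171, ω₂=-1.363, θ₃=-0.130, ω₃=0.093
apply F[2]=+10.000 → step 3: x=0.010, v=0.336, θ₁=0.075, ω₁=1.307, θ₂=-0.205, ω₂=-2.070, θ₃=-0.128, ω₃=0.187
apply F[3]=+10.000 → step 4: x=0.018, v=0.448, θ₁=0.104, ω₁=1.623, θ₂=-0.253, ω₂=-2.724, θ₃=-0.123, ω₃=0.298
apply F[4]=+10.000 → step 5: x=0.028, v=0.560, θ₁=0.139, ω₁=1.781, θ₂=-0.314, ω₂=-3.274, θ₃=-0.116, ω₃=0.398
apply F[5]=+10.000 → step 6: x=0.040, v=0.672, θ₁=0.174, ω₁=1.781, θ₂=-0.384, ω₂=-3.716, θ₃=-0.107, ω₃=0.468
apply F[6]=+10.000 → step 7: x=0.055, v=0.785, θ₁=0.209, ω₁=1.654, θ₂=-0.462, ω₂=-4.079, θ₃=-0.097, ω₃=0.502
apply F[7]=+10.000 → step 8: x=0.072, v=0.898, θ₁=0.240, ω₁=1.427, θ₂=-0.546, ω₂=-4.394, θ₃=-0.087, ω₃=0.500
apply F[8]=+10.000 → step 9: x=0.091, v=1.012, θ₁=0.265, ω₁=1.116, θ₂=-0.637, ω₂=-4.685, θ₃=-0.078, ω₃=0.461
apply F[9]=+10.000 → step 10: x=0.112, v=1.125, θ₁=0.284, ω₁=0.726, θ₂=-0.734, ω₂=-4.968, θ₃=-0.069, ω₃=0.383
apply F[10]=+10.000 → step 11: x=0.136, v=1.237, θ₁=0.294, ω₁=0.256, θ₂=-0.836, ω₂=-5.254, θ₃=-0.063, ω₃=0.262
apply F[11]=+10.000 → step 12: x=0.162, v=1.350, θ₁=0.294, ω₁=-0.300, θ₂=-0.944, ω₂=-5.549, θ₃=-0.059, ω₃=0.095
apply F[12]=+10.000 → step 13: x=0.190, v=1.463, θ₁=0.281, ω₁=-0.952, θ₂=-1.058, ω₂=-5.853, θ₃=-0.059, ω₃=-0.123
apply F[13]=+10.000 → step 14: x=0.220, v=1.576, θ₁=0.255, ω₁=-1.709, θ₂=-1.178, ω₂=-6.162, θ₃=-0.064, ω₃=-0.396
apply F[14]=+10.000 → step 15: x=0.253, v=1.690, θ₁=0.212, ω₁=-2.580, θ₂=-1.304, ω₂=-6.464, θ₃=-0.075, ω₃=-0.726
apply F[15]=+10.000 → step 16: x=0.288, v=1.804, θ₁=0.151, ω₁=-3.568, θ₂=-1.436, ω₂=-6.733, θ₃=-0.094, ω₃=-1.108
apply F[16]=+10.000 → step 17: x=0.325, v=1.919, θ₁=0.069, ω₁=-4.666, θ₂=-1.573, ω₂=-6.928, θ₃=-0.120, ω₃=-1.530
apply F[17]=+10.000 → step 18: x=0.365, v=2.035, θ₁=-0.036, ω₁=-5.848, θ₂=-1.713, ω₂=-6.986, θ₃=-0.155, ω₃=-1.969
apply F[18]=+10.000 → step 19: x=0.406, v=2.151, θ₁=-0.165, ω₁=-7.069, θ₂=-1.851, ω₂=-6.826, θ₃=-0.199, ω₃=-2.390
apply F[19]=+10.000 → step 20: x=0.451, v=2.265, θ₁=-0.319, ω₁=-8.265, θ₂=-1.984, ω₂=-6.359, θ₃=-0.250, ω₃=-2.756
apply F[20]=+10.000 → step 21: x=0.497, v=2.372, θ₁=-0.496, ω₁=-9.381, θ₂=-2.103, ω₂=-5.514, θ₃=-0.308, ω₃=-3.038
apply F[21]=+10.000 → step 22: x=0.545, v=2.469, θ₁=-0.693, ω₁=-10.403, θ₂=-2.201, ω₂=-4.259, θ₃=-0.371, ω₃=-3.243
apply F[22]=+10.000 → step 23: x=0.596, v=2.553, θ₁=-0.911, ω₁=-11.406, θ₂=-2.271, ω₂=-2.596, θ₃=-0.438, ω₃=-3.423
apply F[23]=+10.000 → step 24: x=0.647, v=2.617, θ₁=-1.151, ω₁=-12.592, θ₂=-2.302, ω₂=-0.504, θ₃=-0.509, ω₃=-3.710
apply F[24]=+10.000 → step 25: x=0.700, v=2.649, θ₁=-1.419, ω₁=-14.352, θ₂=-2.287, ω₂=2.189, θ₃=-0.589, ω₃=-4.416
apply F[25]=+10.000 → step 26: x=0.753, v=2.600, θ₁=-1.733, ω₁=-17.351, θ₂=-2.207, ω₂=6.007, θ₃=-0.694, ω₃=-6.546
apply F[26]=+10.000 → step 27: x=0.803, v=2.342, θ₁=-2.117, ω₁=-20.297, θ₂=-2.037, ω₂=10.954, θ₃=-0.881, ω₃=-13.288
apply F[27]=-10.000 → step 28: x=0.844, v=1.818, θ₁=-2.474, ω₁=-13.208, θ₂=-1.797, ω₂=12.205, θ₃=-1.243, ω₃=-22.508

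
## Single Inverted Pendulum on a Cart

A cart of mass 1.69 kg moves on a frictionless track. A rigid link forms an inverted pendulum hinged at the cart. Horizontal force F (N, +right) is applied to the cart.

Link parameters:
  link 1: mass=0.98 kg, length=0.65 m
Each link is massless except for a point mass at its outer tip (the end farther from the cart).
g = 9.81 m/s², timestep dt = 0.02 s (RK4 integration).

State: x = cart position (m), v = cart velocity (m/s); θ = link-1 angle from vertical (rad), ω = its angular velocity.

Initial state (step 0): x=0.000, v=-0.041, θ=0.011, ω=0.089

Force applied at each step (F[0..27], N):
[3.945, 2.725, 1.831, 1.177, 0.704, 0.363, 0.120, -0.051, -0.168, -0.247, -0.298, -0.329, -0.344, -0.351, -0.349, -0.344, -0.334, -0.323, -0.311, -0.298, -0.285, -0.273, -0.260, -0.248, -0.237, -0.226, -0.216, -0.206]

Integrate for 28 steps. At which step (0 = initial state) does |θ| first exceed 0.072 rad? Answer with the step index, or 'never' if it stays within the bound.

apply F[0]=+3.945 → step 1: x=-0.000, v=0.004, θ=0.012, ω=0.023
apply F[1]=+2.725 → step 2: x=0.000, v=0.035, θ=0.012, ω=-0.021
apply F[2]=+1.831 → step 3: x=0.001, v=0.056, θ=0.011, ω=-0.049
apply F[3]=+1.177 → step 4: x=0.002, v=0.068, θ=0.010, ω=-0.065
apply F[4]=+0.704 → step 5: x=0.004, v=0.075, θ=0.009, ω=-0.073
apply F[5]=+0.363 → step 6: x=0.005, v=0.079, θ=0.007, ω=-0.076
apply F[6]=+0.120 → step 7: x=0.007, v=0.079, θ=0.006, ω=-0.075
apply F[7]=-0.051 → step 8: x=0.008, v=0.078, θ=0.004, ω=-0.071
apply F[8]=-0.168 → step 9: x=0.010, v=0.076, θ=0.003, ω=-0.067
apply F[9]=-0.247 → step 10: x=0.011, v=0.073, θ=0.002, ω=-0.061
apply F[10]=-0.298 → step 11: x=0.013, v=0.069, θ=0.001, ω=-0.055
apply F[11]=-0.329 → step 12: x=0.014, v=0.065, θ=-0.000, ω=-0.049
apply F[12]=-0.344 → step 13: x=0.015, v=0.061, θ=-0.001, ω=-0.043
apply F[13]=-0.351 → step 14: x=0.017, v=0.057, θ=-0.002, ω=-0.038
apply F[14]=-0.349 → step 15: x=0.018, v=0.053, θ=-0.003, ω=-0.032
apply F[15]=-0.344 → step 16: x=0.019, v=0.050, θ=-0.003, ω=-0.028
apply F[16]=-0.334 → step 17: x=0.020, v=0.046, θ=-0.004, ω=-0.023
apply F[17]=-0.323 → step 18: x=0.021, v=0.043, θ=-0.004, ω=-0.019
apply F[18]=-0.311 → step 19: x=0.021, v=0.040, θ=-0.005, ω=-0.016
apply F[19]=-0.298 → step 20: x=0.022, v=0.037, θ=-0.005, ω=-0.013
apply F[20]=-0.285 → step 21: x=0.023, v=0.034, θ=-0.005, ω=-0.010
apply F[21]=-0.273 → step 22: x=0.023, v=0.031, θ=-0.005, ω=-0.008
apply F[22]=-0.260 → step 23: x=0.024, v=0.029, θ=-0.006, ω=-0.005
apply F[23]=-0.248 → step 24: x=0.025, v=0.026, θ=-0.006, ω=-0.004
apply F[24]=-0.237 → step 25: x=0.025, v=0.024, θ=-0.006, ω=-0.002
apply F[25]=-0.226 → step 26: x=0.026, v=0.022, θ=-0.006, ω=-0.000
apply F[26]=-0.216 → step 27: x=0.026, v=0.020, θ=-0.006, ω=0.001
apply F[27]=-0.206 → step 28: x=0.026, v=0.019, θ=-0.006, ω=0.002
max |θ| = 0.012 ≤ 0.072 over all 29 states.

Answer: never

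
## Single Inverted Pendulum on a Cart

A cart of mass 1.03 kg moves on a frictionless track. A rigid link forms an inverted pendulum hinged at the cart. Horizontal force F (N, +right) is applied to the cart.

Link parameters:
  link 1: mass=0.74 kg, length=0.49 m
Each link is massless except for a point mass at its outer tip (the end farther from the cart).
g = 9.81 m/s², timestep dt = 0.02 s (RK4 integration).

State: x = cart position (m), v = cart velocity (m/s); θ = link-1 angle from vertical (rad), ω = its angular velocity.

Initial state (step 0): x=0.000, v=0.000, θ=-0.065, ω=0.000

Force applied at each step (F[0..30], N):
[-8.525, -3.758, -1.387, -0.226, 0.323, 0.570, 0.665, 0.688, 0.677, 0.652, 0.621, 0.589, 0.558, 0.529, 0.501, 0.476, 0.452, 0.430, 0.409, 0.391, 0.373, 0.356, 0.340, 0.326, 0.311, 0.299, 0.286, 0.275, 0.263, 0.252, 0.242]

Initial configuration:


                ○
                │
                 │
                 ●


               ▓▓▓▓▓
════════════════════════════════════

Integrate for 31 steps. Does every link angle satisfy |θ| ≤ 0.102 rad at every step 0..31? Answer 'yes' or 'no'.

Answer: yes

Derivation:
apply F[0]=-8.525 → step 1: x=-0.002, v=-0.156, θ=-0.062, ω=0.292
apply F[1]=-3.758 → step 2: x=-0.005, v=-0.221, θ=-0.055, ω=0.400
apply F[2]=-1.387 → step 3: x=-0.010, v=-0.240, θ=-0.047, ω=0.420
apply F[3]=-0.226 → step 4: x=-0.015, v=-0.239, θ=-0.039, ω=0.400
apply F[4]=+0.323 → step 5: x=-0.019, v=-0.228, θ=-0.031, ω=0.363
apply F[5]=+0.570 → step 6: x=-0.024, v=-0.213, θ=-0.024, ω=0.322
apply F[6]=+0.665 → step 7: x=-0.028, v=-0.197, θ=-0.018, ω=0.281
apply F[7]=+0.688 → step 8: x=-0.032, v=-0.181, θ=-0.013, ω=0.243
apply F[8]=+0.677 → step 9: x=-0.035, v=-0.167, θ=-0.009, ω=0.208
apply F[9]=+0.652 → step 10: x=-0.038, v=-0.153, θ=-0.005, ω=0.178
apply F[10]=+0.621 → step 11: x=-0.041, v=-0.141, θ=-0.001, ω=0.151
apply F[11]=+0.589 → step 12: x=-0.044, v=-0.129, θ=0.001, ω=0.128
apply F[12]=+0.558 → step 13: x=-0.046, v=-0.119, θ=0.004, ω=0.108
apply F[13]=+0.529 → step 14: x=-0.049, v=-0.109, θ=0.006, ω=0.090
apply F[14]=+0.501 → step 15: x=-0.051, v=-0.100, θ=0.007, ω=0.075
apply F[15]=+0.476 → step 16: x=-0.053, v=-0.092, θ=0.009, ω=0.061
apply F[16]=+0.452 → step 17: x=-0.055, v=-0.085, θ=0.010, ω=0.050
apply F[17]=+0.430 → step 18: x=-0.056, v=-0.078, θ=0.011, ω=0.040
apply F[18]=+0.409 → step 19: x=-0.058, v=-0.071, θ=0.011, ω=0.031
apply F[19]=+0.391 → step 20: x=-0.059, v=-0.065, θ=0.012, ω=0.024
apply F[20]=+0.373 → step 21: x=-0.060, v=-0.060, θ=0.012, ω=0.017
apply F[21]=+0.356 → step 22: x=-0.061, v=-0.055, θ=0.013, ω=0.012
apply F[22]=+0.340 → step 23: x=-0.062, v=-0.050, θ=0.013, ω=0.007
apply F[23]=+0.326 → step 24: x=-0.063, v=-0.045, θ=0.013, ω=0.003
apply F[24]=+0.311 → step 25: x=-0.064, v=-0.041, θ=0.013, ω=-0.000
apply F[25]=+0.299 → step 26: x=-0.065, v=-0.037, θ=0.013, ω=-0.003
apply F[26]=+0.286 → step 27: x=-0.066, v=-0.034, θ=0.013, ω=-0.006
apply F[27]=+0.275 → step 28: x=-0.066, v=-0.030, θ=0.013, ω=-0.008
apply F[28]=+0.263 → step 29: x=-0.067, v=-0.027, θ=0.013, ω=-0.010
apply F[29]=+0.252 → step 30: x=-0.067, v=-0.024, θ=0.012, ω=-0.011
apply F[30]=+0.242 → step 31: x=-0.068, v=-0.021, θ=0.012, ω=-0.012
Max |angle| over trajectory = 0.065 rad; bound = 0.102 → within bound.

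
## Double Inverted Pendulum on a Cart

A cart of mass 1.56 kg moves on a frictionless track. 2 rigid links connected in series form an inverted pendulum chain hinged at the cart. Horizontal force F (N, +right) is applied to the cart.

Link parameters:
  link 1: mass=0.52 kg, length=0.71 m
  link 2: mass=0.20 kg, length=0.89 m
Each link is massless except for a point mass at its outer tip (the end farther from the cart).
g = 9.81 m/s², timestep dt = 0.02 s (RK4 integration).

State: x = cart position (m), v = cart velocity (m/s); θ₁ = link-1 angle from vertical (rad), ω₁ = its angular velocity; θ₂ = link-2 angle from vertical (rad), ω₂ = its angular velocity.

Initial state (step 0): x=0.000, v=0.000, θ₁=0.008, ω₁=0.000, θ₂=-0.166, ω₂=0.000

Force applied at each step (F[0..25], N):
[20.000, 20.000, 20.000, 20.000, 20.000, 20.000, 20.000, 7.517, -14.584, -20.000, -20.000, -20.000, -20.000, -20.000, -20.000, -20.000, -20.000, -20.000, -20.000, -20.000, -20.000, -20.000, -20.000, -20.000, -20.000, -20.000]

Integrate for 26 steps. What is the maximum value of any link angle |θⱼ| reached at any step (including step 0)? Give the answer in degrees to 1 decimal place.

apply F[0]=+20.000 → step 1: x=0.003, v=0.256, θ₁=0.005, ω₁=-0.340, θ₂=-0.167, ω₂=-0.052
apply F[1]=+20.000 → step 2: x=0.010, v=0.512, θ₁=-0.006, ω₁=-0.685, θ₂=-0.168, ω₂=-0.102
apply F[2]=+20.000 → step 3: x=0.023, v=0.770, θ₁=-0.023, ω₁=-1.036, θ₂=-0.171, ω₂=-0.145
apply F[3]=+20.000 → step 4: x=0.041, v=1.029, θ₁=-0.047, ω₁=-1.398, θ₂=-0.174, ω₂=-0.180
apply F[4]=+20.000 → step 5: x=0.064, v=1.289, θ₁=-0.079, ω₁=-1.773, θ₂=-0.178, ω₂=-0.206
apply F[5]=+20.000 → step 6: x=0.093, v=1.551, θ₁=-0.118, ω₁=-2.161, θ₂=-0.182, ω₂=-0.220
apply F[6]=+20.000 → step 7: x=0.126, v=1.812, θ₁=-0.165, ω₁=-2.563, θ₂=-0.186, ω₂=-0.226
apply F[7]=+7.517 → step 8: x=0.164, v=1.915, θ₁=-0.219, ω₁=-2.757, θ₂=-0.191, ω₂=-0.225
apply F[8]=-14.584 → step 9: x=0.200, v=1.742, θ₁=-0.272, ω₁=-2.593, θ₂=-0.195, ω₂=-0.215
apply F[9]=-20.000 → step 10: x=0.233, v=1.509, θ₁=-0.322, ω₁=-2.368, θ₂=-0.199, ω₂=-0.189
apply F[10]=-20.000 → step 11: x=0.260, v=1.282, θ₁=-0.367, ω₁=-2.174, θ₂=-0.203, ω₂=-0.147
apply F[11]=-20.000 → step 12: x=0.284, v=1.060, θ₁=-0.409, ω₁=-2.010, θ₂=-0.205, ω₂=-0.090
apply F[12]=-20.000 → step 13: x=0.303, v=0.844, θ₁=-0.448, ω₁=-1.873, θ₂=-0.206, ω₂=-0.017
apply F[13]=-20.000 → step 14: x=0.318, v=0.633, θ₁=-0.484, ω₁=-1.760, θ₂=-0.206, ω₂=0.070
apply F[14]=-20.000 → step 15: x=0.328, v=0.426, θ₁=-0.518, ω₁=-1.671, θ₂=-0.203, ω₂=0.171
apply F[15]=-20.000 → step 16: x=0.335, v=0.222, θ₁=-0.551, ω₁=-1.602, θ₂=-0.199, ω₂=0.285
apply F[16]=-20.000 → step 17: x=0.337, v=0.022, θ₁=-0.582, ω₁=-1.554, θ₂=-0.192, ω₂=0.412
apply F[17]=-20.000 → step 18: x=0.336, v=-0.176, θ₁=-0.613, ω₁=-1.523, θ₂=-0.182, ω₂=0.552
apply F[18]=-20.000 → step 19: x=0.330, v=-0.372, θ₁=-0.643, ω₁=-1.508, θ₂=-0.170, ω₂=0.704
apply F[19]=-20.000 → step 20: x=0.321, v=-0.566, θ₁=-0.673, ω₁=-1.508, θ₂=-0.154, ω₂=0.867
apply F[20]=-20.000 → step 21: x=0.307, v=-0.759, θ₁=-0.704, ω₁=-1.522, θ₂=-0.135, ω₂=1.040
apply F[21]=-20.000 → step 22: x=0.290, v=-0.952, θ₁=-0.734, ω₁=-1.548, θ₂=-0.112, ω₂=1.224
apply F[22]=-20.000 → step 23: x=0.269, v=-1.144, θ₁=-0.766, ω₁=-1.584, θ₂=-0.086, ω₂=1.416
apply F[23]=-20.000 → step 24: x=0.245, v=-1.336, θ₁=-0.798, ω₁=-1.629, θ₂=-0.056, ω₂=1.616
apply F[24]=-20.000 → step 25: x=0.216, v=-1.529, θ₁=-0.831, ω₁=-1.681, θ₂=-0.021, ω₂=1.822
apply F[25]=-20.000 → step 26: x=0.183, v=-1.723, θ₁=-0.865, ω₁=-1.737, θ₂=0.017, ω₂=2.034
Max |angle| over trajectory = 0.865 rad = 49.6°.

Answer: 49.6°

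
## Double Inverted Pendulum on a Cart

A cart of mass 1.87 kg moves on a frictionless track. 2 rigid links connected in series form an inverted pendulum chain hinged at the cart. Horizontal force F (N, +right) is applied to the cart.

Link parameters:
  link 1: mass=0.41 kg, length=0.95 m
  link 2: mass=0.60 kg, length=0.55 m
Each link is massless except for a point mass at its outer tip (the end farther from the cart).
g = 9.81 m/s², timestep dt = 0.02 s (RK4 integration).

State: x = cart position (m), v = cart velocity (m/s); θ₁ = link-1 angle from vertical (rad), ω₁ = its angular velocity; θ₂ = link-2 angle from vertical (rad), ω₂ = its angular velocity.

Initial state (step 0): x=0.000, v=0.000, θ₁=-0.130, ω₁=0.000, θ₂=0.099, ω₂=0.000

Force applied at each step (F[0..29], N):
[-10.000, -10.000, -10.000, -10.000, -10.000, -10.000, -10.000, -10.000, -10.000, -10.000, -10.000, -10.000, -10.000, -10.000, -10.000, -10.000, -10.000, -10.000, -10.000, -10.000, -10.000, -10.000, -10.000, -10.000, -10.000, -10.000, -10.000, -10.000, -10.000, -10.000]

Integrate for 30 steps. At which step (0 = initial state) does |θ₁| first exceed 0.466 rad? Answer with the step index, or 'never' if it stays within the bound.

apply F[0]=-10.000 → step 1: x=-0.001, v=-0.094, θ₁=-0.130, ω₁=0.005, θ₂=0.101, ω₂=0.196
apply F[1]=-10.000 → step 2: x=-0.004, v=-0.187, θ₁=-0.130, ω₁=0.010, θ₂=0.107, ω₂=0.394
apply F[2]=-10.000 → step 3: x=-0.008, v=-0.281, θ₁=-0.130, ω₁=0.014, θ₂=0.117, ω₂=0.596
apply F[3]=-10.000 → step 4: x=-0.015, v=-0.375, θ₁=-0.129, ω₁=0.017, θ₂=0.131, ω₂=0.805
apply F[4]=-10.000 → step 5: x=-0.023, v=-0.469, θ₁=-0.129, ω₁=0.018, θ₂=0.149, ω₂=1.022
apply F[5]=-10.000 → step 6: x=-0.034, v=-0.564, θ₁=-0.129, ω₁=0.018, θ₂=0.172, ω₂=1.248
apply F[6]=-10.000 → step 7: x=-0.046, v=-0.659, θ₁=-0.128, ω₁=0.018, θ₂=0.199, ω₂=1.485
apply F[7]=-10.000 → step 8: x=-0.060, v=-0.754, θ₁=-0.128, ω₁=0.018, θ₂=0.231, ω₂=1.731
apply F[8]=-10.000 → step 9: x=-0.076, v=-0.851, θ₁=-0.127, ω₁=0.019, θ₂=0.268, ω₂=1.987
apply F[9]=-10.000 → step 10: x=-0.094, v=-0.948, θ₁=-0.127, ω₁=0.024, θ₂=0.311, ω₂=2.250
apply F[10]=-10.000 → step 11: x=-0.114, v=-1.045, θ₁=-0.126, ω₁=0.034, θ₂=0.358, ω₂=2.518
apply F[11]=-10.000 → step 12: x=-0.136, v=-1.144, θ₁=-0.126, ω₁=0.054, θ₂=0.411, ω₂=2.789
apply F[12]=-10.000 → step 13: x=-0.160, v=-1.243, θ₁=-0.124, ω₁=0.085, θ₂=0.470, ω₂=3.058
apply F[13]=-10.000 → step 14: x=-0.186, v=-1.344, θ₁=-0.122, ω₁=0.131, θ₂=0.534, ω₂=3.325
apply F[14]=-10.000 → step 15: x=-0.214, v=-1.445, θ₁=-0.119, ω₁=0.195, θ₂=0.603, ω₂=3.586
apply F[15]=-10.000 → step 16: x=-0.243, v=-1.546, θ₁=-0.114, ω₁=0.278, θ₂=0.677, ω₂=3.841
apply F[16]=-10.000 → step 17: x=-0.275, v=-1.649, θ₁=-0.108, ω₁=0.385, θ₂=0.756, ω₂=4.089
apply F[17]=-10.000 → step 18: x=-0.309, v=-1.752, θ₁=-0.099, ω₁=0.516, θ₂=0.841, ω₂=4.329
apply F[18]=-10.000 → step 19: x=-0.346, v=-1.856, θ₁=-0.087, ω₁=0.673, θ₂=0.930, ω₂=4.563
apply F[19]=-10.000 → step 20: x=-0.384, v=-1.960, θ₁=-0.071, ω₁=0.859, θ₂=1.023, ω₂=4.789
apply F[20]=-10.000 → step 21: x=-0.424, v=-2.065, θ₁=-0.052, ω₁=1.075, θ₂=1.121, ω₂=5.007
apply F[21]=-10.000 → step 22: x=-0.466, v=-2.171, θ₁=-0.028, ω₁=1.321, θ₂=1.223, ω₂=5.215
apply F[22]=-10.000 → step 23: x=-0.511, v=-2.278, θ₁=0.001, ω₁=1.598, θ₂=1.330, ω₂=5.410
apply F[23]=-10.000 → step 24: x=-0.557, v=-2.385, θ₁=0.036, ω₁=1.906, θ₂=1.440, ω₂=5.585
apply F[24]=-10.000 → step 25: x=-0.606, v=-2.493, θ₁=0.077, ω₁=2.243, θ₂=1.553, ω₂=5.732
apply F[25]=-10.000 → step 26: x=-0.657, v=-2.601, θ₁=0.126, ω₁=2.605, θ₂=1.669, ω₂=5.840
apply F[26]=-10.000 → step 27: x=-0.710, v=-2.709, θ₁=0.182, ω₁=2.986, θ₂=1.786, ω₂=5.894
apply F[27]=-10.000 → step 28: x=-0.765, v=-2.816, θ₁=0.245, ω₁=3.377, θ₂=1.904, ω₂=5.877
apply F[28]=-10.000 → step 29: x=-0.823, v=-2.919, θ₁=0.317, ω₁=3.767, θ₂=2.021, ω₂=5.771
apply F[29]=-10.000 → step 30: x=-0.882, v=-3.017, θ₁=0.396, ω₁=4.143, θ₂=2.134, ω₂=5.559
max |θ₁| = 0.396 ≤ 0.466 over all 31 states.

Answer: never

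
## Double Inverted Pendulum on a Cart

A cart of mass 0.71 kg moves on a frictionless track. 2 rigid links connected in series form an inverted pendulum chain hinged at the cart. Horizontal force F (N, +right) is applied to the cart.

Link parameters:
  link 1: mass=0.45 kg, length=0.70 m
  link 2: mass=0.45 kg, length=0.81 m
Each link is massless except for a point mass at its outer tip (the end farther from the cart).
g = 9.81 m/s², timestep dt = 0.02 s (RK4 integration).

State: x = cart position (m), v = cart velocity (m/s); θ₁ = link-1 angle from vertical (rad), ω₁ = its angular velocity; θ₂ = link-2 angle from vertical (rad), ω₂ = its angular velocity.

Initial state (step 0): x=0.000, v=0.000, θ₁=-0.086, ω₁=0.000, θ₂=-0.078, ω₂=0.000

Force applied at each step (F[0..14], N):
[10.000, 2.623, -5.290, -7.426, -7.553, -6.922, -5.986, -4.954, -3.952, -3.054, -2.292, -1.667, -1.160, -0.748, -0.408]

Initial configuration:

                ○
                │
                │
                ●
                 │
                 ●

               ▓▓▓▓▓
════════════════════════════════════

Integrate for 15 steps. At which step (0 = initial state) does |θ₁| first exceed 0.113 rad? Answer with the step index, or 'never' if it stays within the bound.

Answer: 4

Derivation:
apply F[0]=+10.000 → step 1: x=0.003, v=0.300, θ₁=-0.091, ω₁=-0.454, θ₂=-0.078, ω₂=0.004
apply F[1]=+2.623 → step 2: x=0.010, v=0.396, θ₁=-0.101, ω₁=-0.622, θ₂=-0.078, ω₂=0.012
apply F[2]=-5.290 → step 3: x=0.017, v=0.275, θ₁=-0.112, ω₁=-0.488, θ₂=-0.077, ω₂=0.027
apply F[3]=-7.426 → step 4: x=0.020, v=0.097, θ₁=-0.120, ω₁=-0.280, θ₂=-0.077, ω₂=0.047
apply F[4]=-7.553 → step 5: x=0.021, v=-0.082, θ₁=-0.124, ω₁=-0.074, θ₂=-0.076, ω₂=0.072
apply F[5]=-6.922 → step 6: x=0.017, v=-0.244, θ₁=-0.123, ω₁=0.105, θ₂=-0.074, ω₂=0.098
apply F[6]=-5.986 → step 7: x=0.011, v=-0.380, θ₁=-0.120, ω₁=0.250, θ₂=-0.072, ω₂=0.123
apply F[7]=-4.954 → step 8: x=0.002, v=-0.489, θ₁=-0.114, ω₁=0.358, θ₂=-0.069, ω₂=0.147
apply F[8]=-3.952 → step 9: x=-0.008, v=-0.573, θ₁=-0.106, ω₁=0.434, θ₂=-0.066, ω₂=0.168
apply F[9]=-3.054 → step 10: x=-0.020, v=-0.633, θ₁=-0.097, ω₁=0.481, θ₂=-0.062, ω₂=0.186
apply F[10]=-2.292 → step 11: x=-0.033, v=-0.675, θ₁=-0.087, ω₁=0.506, θ₂=-0.058, ω₂=0.201
apply F[11]=-1.667 → step 12: x=-0.047, v=-0.702, θ₁=-0.077, ω₁=0.515, θ₂=-0.054, ω₂=0.213
apply F[12]=-1.160 → step 13: x=-0.061, v=-0.717, θ₁=-0.066, ω₁=0.511, θ₂=-0.050, ω₂=0.223
apply F[13]=-0.748 → step 14: x=-0.076, v=-0.724, θ₁=-0.056, ω₁=0.499, θ₂=-0.045, ω₂=0.229
apply F[14]=-0.408 → step 15: x=-0.090, v=-0.723, θ₁=-0.046, ω₁=0.481, θ₂=-0.041, ω₂=0.233
|θ₁| = 0.120 > 0.113 first at step 4.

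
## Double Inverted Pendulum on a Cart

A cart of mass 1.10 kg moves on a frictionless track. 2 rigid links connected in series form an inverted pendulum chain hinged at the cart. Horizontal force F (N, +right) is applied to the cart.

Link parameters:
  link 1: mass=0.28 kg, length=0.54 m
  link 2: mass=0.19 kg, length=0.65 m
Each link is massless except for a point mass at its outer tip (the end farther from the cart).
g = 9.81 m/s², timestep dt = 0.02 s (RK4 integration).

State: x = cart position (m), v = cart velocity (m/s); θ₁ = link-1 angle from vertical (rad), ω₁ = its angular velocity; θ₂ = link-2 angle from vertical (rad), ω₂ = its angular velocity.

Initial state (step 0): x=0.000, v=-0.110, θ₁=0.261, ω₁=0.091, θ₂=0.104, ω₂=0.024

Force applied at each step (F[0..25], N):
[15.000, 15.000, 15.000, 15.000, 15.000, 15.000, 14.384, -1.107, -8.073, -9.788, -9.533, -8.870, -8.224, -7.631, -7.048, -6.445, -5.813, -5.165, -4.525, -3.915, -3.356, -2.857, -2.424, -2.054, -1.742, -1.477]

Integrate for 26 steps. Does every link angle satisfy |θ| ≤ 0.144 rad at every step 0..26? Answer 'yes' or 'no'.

apply F[0]=+15.000 → step 1: x=0.000, v=0.135, θ₁=0.260, ω₁=-0.206, θ₂=0.103, ω₂=-0.076
apply F[1]=+15.000 → step 2: x=0.005, v=0.381, θ₁=0.253, ω₁=-0.507, θ₂=0.101, ω₂=-0.174
apply F[2]=+15.000 → step 3: x=0.016, v=0.629, θ₁=0.239, ω₁=-0.819, θ₂=0.097, ω₂=-0.266
apply F[3]=+15.000 → step 4: x=0.031, v=0.879, θ₁=0.220, ω₁=-1.147, θ₂=0.090, ω₂=-0.349
apply F[4]=+15.000 → step 5: x=0.051, v=1.132, θ₁=0.193, ω₁=-1.497, θ₂=0.083, ω₂=-0.418
apply F[5]=+15.000 → step 6: x=0.076, v=1.389, θ₁=0.160, ω₁=-1.877, θ₂=0.074, ω₂=-0.470
apply F[6]=+14.384 → step 7: x=0.106, v=1.640, θ₁=0.118, ω₁=-2.270, θ₂=0.064, ω₂=-0.504
apply F[7]=-1.107 → step 8: x=0.139, v=1.614, θ₁=0.074, ω₁=-2.182, θ₂=0.054, ω₂=-0.517
apply F[8]=-8.073 → step 9: x=0.169, v=1.464, θ₁=0.033, ω₁=-1.884, θ₂=0.043, ω₂=-0.518
apply F[9]=-9.788 → step 10: x=0.197, v=1.285, θ₁=-0.001, ω₁=-1.552, θ₂=0.033, ω₂=-0.509
apply F[10]=-9.533 → step 11: x=0.221, v=1.113, θ₁=-0.029, ω₁=-1.248, θ₂=0.023, ω₂=-0.489
apply F[11]=-8.870 → step 12: x=0.242, v=0.955, θ₁=-0.051, ω₁=-0.984, θ₂=0.014, ω₂=-0.460
apply F[12]=-8.224 → step 13: x=0.259, v=0.810, θ₁=-0.069, ω₁=-0.756, θ₂=0.005, ω₂=-0.425
apply F[13]=-7.631 → step 14: x=0.274, v=0.678, θ₁=-0.082, ω₁=-0.558, θ₂=-0.003, ω₂=-0.386
apply F[14]=-7.048 → step 15: x=0.287, v=0.557, θ₁=-0.091, ω₁=-0.387, θ₂=-0.011, ω₂=-0.345
apply F[15]=-6.445 → step 16: x=0.297, v=0.448, θ₁=-0.098, ω₁=-0.241, θ₂=-0.017, ω₂=-0.302
apply F[16]=-5.813 → step 17: x=0.305, v=0.351, θ₁=-0.101, ω₁=-0.118, θ₂=-0.023, ω₂=-0.261
apply F[17]=-5.165 → step 18: x=0.311, v=0.266, θ₁=-0.102, ω₁=-0.018, θ₂=-0.028, ω₂=-0.221
apply F[18]=-4.525 → step 19: x=0.315, v=0.193, θ₁=-0.102, ω₁=0.062, θ₂=-0.032, ω₂=-0.183
apply F[19]=-3.915 → step 20: x=0.319, v=0.130, θ₁=-0.100, ω₁=0.123, θ₂=-0.035, ω₂=-0.148
apply F[20]=-3.356 → step 21: x=0.321, v=0.078, θ₁=-0.097, ω₁=0.169, θ₂=-0.038, ω₂=-0.115
apply F[21]=-2.857 → step 22: x=0.322, v=0.034, θ₁=-0.094, ω₁=0.201, θ₂=-0.040, ω₂=-0.086
apply F[22]=-2.424 → step 23: x=0.322, v=-0.003, θ₁=-0.089, ω₁=0.222, θ₂=-0.041, ω₂=-0.060
apply F[23]=-2.054 → step 24: x=0.322, v=-0.033, θ₁=-0.085, ω₁=0.234, θ₂=-0.042, ω₂=-0.037
apply F[24]=-1.742 → step 25: x=0.321, v=-0.057, θ₁=-0.080, ω₁=0.240, θ₂=-0.043, ω₂=-0.017
apply F[25]=-1.477 → step 26: x=0.319, v=-0.078, θ₁=-0.075, ω₁=0.241, θ₂=-0.043, ω₂=0.001
Max |angle| over trajectory = 0.261 rad; bound = 0.144 → exceeded.

Answer: no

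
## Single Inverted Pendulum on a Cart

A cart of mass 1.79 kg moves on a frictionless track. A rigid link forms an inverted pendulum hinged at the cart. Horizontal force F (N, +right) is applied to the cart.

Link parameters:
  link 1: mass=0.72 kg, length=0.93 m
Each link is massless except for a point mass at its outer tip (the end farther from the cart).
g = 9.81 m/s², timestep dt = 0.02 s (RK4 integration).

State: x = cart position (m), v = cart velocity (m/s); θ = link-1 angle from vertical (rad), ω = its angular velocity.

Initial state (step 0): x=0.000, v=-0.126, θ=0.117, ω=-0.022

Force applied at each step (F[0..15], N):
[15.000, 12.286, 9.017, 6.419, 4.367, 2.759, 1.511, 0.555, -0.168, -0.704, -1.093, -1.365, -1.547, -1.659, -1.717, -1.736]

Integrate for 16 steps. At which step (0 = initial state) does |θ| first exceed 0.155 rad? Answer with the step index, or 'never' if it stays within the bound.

apply F[0]=+15.000 → step 1: x=-0.001, v=0.032, θ=0.115, ω=-0.166
apply F[1]=+12.286 → step 2: x=0.001, v=0.159, θ=0.111, ω=-0.279
apply F[2]=+9.017 → step 3: x=0.005, v=0.251, θ=0.104, ω=-0.354
apply F[3]=+6.419 → step 4: x=0.011, v=0.315, θ=0.097, ω=-0.401
apply F[4]=+4.367 → step 5: x=0.017, v=0.357, θ=0.089, ω=-0.426
apply F[5]=+2.759 → step 6: x=0.025, v=0.381, θ=0.080, ω=-0.434
apply F[6]=+1.511 → step 7: x=0.033, v=0.392, θ=0.071, ω=-0.430
apply F[7]=+0.555 → step 8: x=0.040, v=0.393, θ=0.063, ω=-0.417
apply F[8]=-0.168 → step 9: x=0.048, v=0.386, θ=0.055, ω=-0.398
apply F[9]=-0.704 → step 10: x=0.056, v=0.375, θ=0.047, ω=-0.375
apply F[10]=-1.093 → step 11: x=0.063, v=0.359, θ=0.040, ω=-0.349
apply F[11]=-1.365 → step 12: x=0.070, v=0.341, θ=0.033, ω=-0.322
apply F[12]=-1.547 → step 13: x=0.077, v=0.321, θ=0.027, ω=-0.294
apply F[13]=-1.659 → step 14: x=0.083, v=0.301, θ=0.021, ω=-0.267
apply F[14]=-1.717 → step 15: x=0.089, v=0.280, θ=0.016, ω=-0.241
apply F[15]=-1.736 → step 16: x=0.094, v=0.260, θ=0.012, ω=-0.216
max |θ| = 0.117 ≤ 0.155 over all 17 states.

Answer: never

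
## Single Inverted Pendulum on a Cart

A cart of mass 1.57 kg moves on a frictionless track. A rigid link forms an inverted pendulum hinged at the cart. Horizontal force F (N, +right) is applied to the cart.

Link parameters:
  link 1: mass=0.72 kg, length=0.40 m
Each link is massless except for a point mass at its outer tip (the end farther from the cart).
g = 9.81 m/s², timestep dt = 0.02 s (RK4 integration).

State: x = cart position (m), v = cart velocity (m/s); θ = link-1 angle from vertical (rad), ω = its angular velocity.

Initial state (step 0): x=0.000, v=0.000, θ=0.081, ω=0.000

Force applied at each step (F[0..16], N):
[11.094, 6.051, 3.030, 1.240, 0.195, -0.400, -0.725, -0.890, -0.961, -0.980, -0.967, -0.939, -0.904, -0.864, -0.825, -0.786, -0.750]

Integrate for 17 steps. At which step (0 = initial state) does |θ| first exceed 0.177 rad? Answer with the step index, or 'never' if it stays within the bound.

Answer: never

Derivation:
apply F[0]=+11.094 → step 1: x=0.001, v=0.134, θ=0.078, ω=-0.294
apply F[1]=+6.051 → step 2: x=0.005, v=0.204, θ=0.071, ω=-0.433
apply F[2]=+3.030 → step 3: x=0.009, v=0.237, θ=0.062, ω=-0.482
apply F[3]=+1.240 → step 4: x=0.014, v=0.247, θ=0.052, ω=-0.480
apply F[4]=+0.195 → step 5: x=0.019, v=0.246, θ=0.043, ω=-0.453
apply F[5]=-0.400 → step 6: x=0.024, v=0.237, θ=0.034, ω=-0.413
apply F[6]=-0.725 → step 7: x=0.028, v=0.225, θ=0.026, ω=-0.368
apply F[7]=-0.890 → step 8: x=0.033, v=0.212, θ=0.019, ω=-0.324
apply F[8]=-0.961 → step 9: x=0.037, v=0.198, θ=0.013, ω=-0.281
apply F[9]=-0.980 → step 10: x=0.041, v=0.185, θ=0.008, ω=-0.243
apply F[10]=-0.967 → step 11: x=0.044, v=0.172, θ=0.004, ω=-0.208
apply F[11]=-0.939 → step 12: x=0.048, v=0.160, θ=-0.000, ω=-0.177
apply F[12]=-0.904 → step 13: x=0.051, v=0.148, θ=-0.003, ω=-0.149
apply F[13]=-0.864 → step 14: x=0.053, v=0.138, θ=-0.006, ω=-0.125
apply F[14]=-0.825 → step 15: x=0.056, v=0.128, θ=-0.009, ω=-0.104
apply F[15]=-0.786 → step 16: x=0.059, v=0.119, θ=-0.010, ω=-0.086
apply F[16]=-0.750 → step 17: x=0.061, v=0.110, θ=-0.012, ω=-0.070
max |θ| = 0.081 ≤ 0.177 over all 18 states.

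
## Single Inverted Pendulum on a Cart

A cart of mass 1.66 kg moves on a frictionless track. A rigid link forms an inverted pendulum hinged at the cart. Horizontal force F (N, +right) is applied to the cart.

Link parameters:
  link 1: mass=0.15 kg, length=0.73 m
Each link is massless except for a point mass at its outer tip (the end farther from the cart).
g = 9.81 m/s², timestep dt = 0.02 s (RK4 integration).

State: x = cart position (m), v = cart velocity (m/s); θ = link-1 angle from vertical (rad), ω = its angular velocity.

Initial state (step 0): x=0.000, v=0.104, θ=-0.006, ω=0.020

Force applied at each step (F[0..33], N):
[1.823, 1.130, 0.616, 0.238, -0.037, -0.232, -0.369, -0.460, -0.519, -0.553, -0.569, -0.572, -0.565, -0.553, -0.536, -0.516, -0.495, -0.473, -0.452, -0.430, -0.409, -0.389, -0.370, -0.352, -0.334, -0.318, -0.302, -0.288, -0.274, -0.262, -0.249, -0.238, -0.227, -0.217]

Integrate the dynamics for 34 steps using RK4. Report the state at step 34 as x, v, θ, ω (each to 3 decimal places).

Answer: x=0.058, v=0.018, θ=-0.012, ω=0.017

Derivation:
apply F[0]=+1.823 → step 1: x=0.002, v=0.126, θ=-0.006, ω=-0.012
apply F[1]=+1.130 → step 2: x=0.005, v=0.140, θ=-0.006, ω=-0.032
apply F[2]=+0.616 → step 3: x=0.008, v=0.147, θ=-0.007, ω=-0.044
apply F[3]=+0.238 → step 4: x=0.011, v=0.150, θ=-0.008, ω=-0.051
apply F[4]=-0.037 → step 5: x=0.014, v=0.150, θ=-0.009, ω=-0.052
apply F[5]=-0.232 → step 6: x=0.017, v=0.147, θ=-0.010, ω=-0.051
apply F[6]=-0.369 → step 7: x=0.020, v=0.143, θ=-0.011, ω=-0.048
apply F[7]=-0.460 → step 8: x=0.023, v=0.138, θ=-0.012, ω=-0.044
apply F[8]=-0.519 → step 9: x=0.025, v=0.132, θ=-0.013, ω=-0.039
apply F[9]=-0.553 → step 10: x=0.028, v=0.125, θ=-0.014, ω=-0.034
apply F[10]=-0.569 → step 11: x=0.030, v=0.119, θ=-0.014, ω=-0.029
apply F[11]=-0.572 → step 12: x=0.033, v=0.112, θ=-0.015, ω=-0.024
apply F[12]=-0.565 → step 13: x=0.035, v=0.106, θ=-0.015, ω=-0.019
apply F[13]=-0.553 → step 14: x=0.037, v=0.099, θ=-0.016, ω=-0.014
apply F[14]=-0.536 → step 15: x=0.039, v=0.093, θ=-0.016, ω=-0.010
apply F[15]=-0.516 → step 16: x=0.040, v=0.087, θ=-0.016, ω=-0.006
apply F[16]=-0.495 → step 17: x=0.042, v=0.081, θ=-0.016, ω=-0.003
apply F[17]=-0.473 → step 18: x=0.044, v=0.076, θ=-0.016, ω=0.001
apply F[18]=-0.452 → step 19: x=0.045, v=0.071, θ=-0.016, ω=0.003
apply F[19]=-0.430 → step 20: x=0.047, v=0.066, θ=-0.016, ω=0.006
apply F[20]=-0.409 → step 21: x=0.048, v=0.061, θ=-0.016, ω=0.008
apply F[21]=-0.389 → step 22: x=0.049, v=0.057, θ=-0.016, ω=0.010
apply F[22]=-0.370 → step 23: x=0.050, v=0.053, θ=-0.015, ω=0.011
apply F[23]=-0.352 → step 24: x=0.051, v=0.049, θ=-0.015, ω=0.013
apply F[24]=-0.334 → step 25: x=0.052, v=0.045, θ=-0.015, ω=0.014
apply F[25]=-0.318 → step 26: x=0.053, v=0.041, θ=-0.015, ω=0.015
apply F[26]=-0.302 → step 27: x=0.054, v=0.038, θ=-0.014, ω=0.015
apply F[27]=-0.288 → step 28: x=0.054, v=0.035, θ=-0.014, ω=0.016
apply F[28]=-0.274 → step 29: x=0.055, v=0.032, θ=-0.014, ω=0.016
apply F[29]=-0.262 → step 30: x=0.056, v=0.029, θ=-0.013, ω=0.017
apply F[30]=-0.249 → step 31: x=0.056, v=0.026, θ=-0.013, ω=0.017
apply F[31]=-0.238 → step 32: x=0.057, v=0.023, θ=-0.013, ω=0.017
apply F[32]=-0.227 → step 33: x=0.057, v=0.021, θ=-0.012, ω=0.017
apply F[33]=-0.217 → step 34: x=0.058, v=0.018, θ=-0.012, ω=0.017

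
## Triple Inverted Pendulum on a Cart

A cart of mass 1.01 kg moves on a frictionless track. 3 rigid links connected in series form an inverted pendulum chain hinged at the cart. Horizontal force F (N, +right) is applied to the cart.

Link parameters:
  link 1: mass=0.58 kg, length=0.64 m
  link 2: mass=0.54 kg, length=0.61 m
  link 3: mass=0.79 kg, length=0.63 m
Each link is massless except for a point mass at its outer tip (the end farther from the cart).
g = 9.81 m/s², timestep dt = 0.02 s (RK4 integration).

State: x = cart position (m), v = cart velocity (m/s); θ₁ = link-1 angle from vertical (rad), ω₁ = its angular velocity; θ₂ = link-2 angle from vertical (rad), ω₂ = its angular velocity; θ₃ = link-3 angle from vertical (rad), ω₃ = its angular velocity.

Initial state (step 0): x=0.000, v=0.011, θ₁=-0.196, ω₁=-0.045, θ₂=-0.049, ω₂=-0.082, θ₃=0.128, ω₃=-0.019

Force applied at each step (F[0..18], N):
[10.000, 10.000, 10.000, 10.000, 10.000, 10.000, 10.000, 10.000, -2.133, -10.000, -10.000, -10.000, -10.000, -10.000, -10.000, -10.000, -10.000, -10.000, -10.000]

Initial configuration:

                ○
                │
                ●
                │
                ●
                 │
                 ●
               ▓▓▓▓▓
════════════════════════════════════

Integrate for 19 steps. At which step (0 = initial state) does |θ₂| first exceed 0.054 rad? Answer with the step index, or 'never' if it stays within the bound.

apply F[0]=+10.000 → step 1: x=0.003, v=0.258, θ₁=-0.202, ω₁=-0.552, θ₂=-0.050, ω₂=-0.030, θ₃=0.129, ω₃=0.070
apply F[1]=+10.000 → step 2: x=0.010, v=0.504, θ₁=-0.218, ω₁=-1.058, θ₂=-0.050, ω₂=0.023, θ₃=0.131, ω₃=0.152
apply F[2]=+10.000 → step 3: x=0.023, v=0.746, θ₁=-0.244, ω₁=-1.560, θ₂=-0.049, ω₂=0.080, θ₃=0.135, ω₃=0.223
apply F[3]=+10.000 → step 4: x=0.040, v=0.981, θ₁=-0.280, ω₁=-2.049, θ₂=-0.047, ω₂=0.135, θ₃=0.140, ω₃=0.275
apply F[4]=+10.000 → step 5: x=0.062, v=1.204, θ₁=-0.326, ω₁=-2.512, θ₂=-0.044, ω₂=0.178, θ₃=0.145, ω₃=0.307
apply F[5]=+10.000 → step 6: x=0.088, v=1.411, θ₁=-0.381, ω₁=-2.934, θ₂=-0.040, ω₂=0.194, θ₃=0.152, ω₃=0.316
apply F[6]=+10.000 → step 7: x=0.118, v=1.597, θ₁=-0.443, ω₁=-3.305, θ₂=-0.036, ω₂=0.170, θ₃=0.158, ω₃=0.305
apply F[7]=+10.000 → step 8: x=0.152, v=1.762, θ₁=-0.512, ω₁=-3.621, θ₂=-0.034, ω₂=0.097, θ₃=0.164, ω₃=0.279
apply F[8]=-2.133 → step 9: x=0.187, v=1.727, θ₁=-0.586, ω₁=-3.745, θ₂=-0.031, ω₂=0.114, θ₃=0.169, ω₃=0.284
apply F[9]=-10.000 → step 10: x=0.220, v=1.572, θ₁=-0.661, ω₁=-3.790, θ₂=-0.028, ω₂=0.216, θ₃=0.175, ω₃=0.308
apply F[10]=-10.000 → step 11: x=0.250, v=1.414, θ₁=-0.738, ω₁=-3.855, θ₂=-0.023, ω₂=0.317, θ₃=0.182, ω₃=0.328
apply F[11]=-10.000 → step 12: x=0.276, v=1.252, θ₁=-0.816, ω₁=-3.936, θ₂=-0.016, ω₂=0.410, θ₃=0.188, ω₃=0.343
apply F[12]=-10.000 → step 13: x=0.300, v=1.085, θ₁=-0.895, ω₁=-4.032, θ₂=-0.007, ω₂=0.492, θ₃=0.195, ω₃=0.354
apply F[13]=-10.000 → step 14: x=0.320, v=0.912, θ₁=-0.977, ω₁=-4.142, θ₂=0.004, ω₂=0.558, θ₃=0.203, ω₃=0.360
apply F[14]=-10.000 → step 15: x=0.336, v=0.731, θ₁=-1.061, ω₁=-4.267, θ₂=0.016, ω₂=0.606, θ₃=0.210, ω₃=0.363
apply F[15]=-10.000 → step 16: x=0.349, v=0.542, θ₁=-1.148, ω₁=-4.409, θ₂=0.028, ω₂=0.632, θ₃=0.217, ω₃=0.364
apply F[16]=-10.000 → step 17: x=0.358, v=0.343, θ₁=-1.238, ω₁=-4.573, θ₂=0.041, ω₂=0.630, θ₃=0.224, ω₃=0.362
apply F[17]=-10.000 → step 18: x=0.363, v=0.132, θ₁=-1.331, ω₁=-4.763, θ₂=0.053, ω₂=0.595, θ₃=0.232, ω₃=0.360
apply F[18]=-10.000 → step 19: x=0.363, v=-0.092, θ₁=-1.428, ω₁=-4.986, θ₂=0.064, ω₂=0.520, θ₃=0.239, ω₃=0.358
|θ₂| = 0.064 > 0.054 first at step 19.

Answer: 19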